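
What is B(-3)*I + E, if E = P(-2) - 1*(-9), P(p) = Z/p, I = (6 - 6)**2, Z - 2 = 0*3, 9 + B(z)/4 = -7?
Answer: 8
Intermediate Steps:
B(z) = -64 (B(z) = -36 + 4*(-7) = -36 - 28 = -64)
Z = 2 (Z = 2 + 0*3 = 2 + 0 = 2)
I = 0 (I = 0**2 = 0)
P(p) = 2/p
E = 8 (E = 2/(-2) - 1*(-9) = 2*(-1/2) + 9 = -1 + 9 = 8)
B(-3)*I + E = -64*0 + 8 = 0 + 8 = 8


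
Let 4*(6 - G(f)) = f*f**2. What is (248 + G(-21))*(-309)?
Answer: -3175593/4 ≈ -7.9390e+5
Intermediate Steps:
G(f) = 6 - f**3/4 (G(f) = 6 - f*f**2/4 = 6 - f**3/4)
(248 + G(-21))*(-309) = (248 + (6 - 1/4*(-21)**3))*(-309) = (248 + (6 - 1/4*(-9261)))*(-309) = (248 + (6 + 9261/4))*(-309) = (248 + 9285/4)*(-309) = (10277/4)*(-309) = -3175593/4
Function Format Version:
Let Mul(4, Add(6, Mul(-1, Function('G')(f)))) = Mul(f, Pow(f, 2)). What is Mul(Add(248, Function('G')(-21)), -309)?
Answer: Rational(-3175593, 4) ≈ -7.9390e+5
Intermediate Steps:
Function('G')(f) = Add(6, Mul(Rational(-1, 4), Pow(f, 3))) (Function('G')(f) = Add(6, Mul(Rational(-1, 4), Mul(f, Pow(f, 2)))) = Add(6, Mul(Rational(-1, 4), Pow(f, 3))))
Mul(Add(248, Function('G')(-21)), -309) = Mul(Add(248, Add(6, Mul(Rational(-1, 4), Pow(-21, 3)))), -309) = Mul(Add(248, Add(6, Mul(Rational(-1, 4), -9261))), -309) = Mul(Add(248, Add(6, Rational(9261, 4))), -309) = Mul(Add(248, Rational(9285, 4)), -309) = Mul(Rational(10277, 4), -309) = Rational(-3175593, 4)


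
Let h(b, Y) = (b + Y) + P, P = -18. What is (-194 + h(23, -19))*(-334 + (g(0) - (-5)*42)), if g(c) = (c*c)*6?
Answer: 25792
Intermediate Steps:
g(c) = 6*c² (g(c) = c²*6 = 6*c²)
h(b, Y) = -18 + Y + b (h(b, Y) = (b + Y) - 18 = (Y + b) - 18 = -18 + Y + b)
(-194 + h(23, -19))*(-334 + (g(0) - (-5)*42)) = (-194 + (-18 - 19 + 23))*(-334 + (6*0² - (-5)*42)) = (-194 - 14)*(-334 + (6*0 - 1*(-210))) = -208*(-334 + (0 + 210)) = -208*(-334 + 210) = -208*(-124) = 25792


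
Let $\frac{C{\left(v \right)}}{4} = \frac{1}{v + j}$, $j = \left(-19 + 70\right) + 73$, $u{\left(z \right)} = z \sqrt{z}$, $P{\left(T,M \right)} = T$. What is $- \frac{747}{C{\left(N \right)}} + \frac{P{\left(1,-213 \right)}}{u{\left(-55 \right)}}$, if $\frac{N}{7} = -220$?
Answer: $264438 + \frac{i \sqrt{55}}{3025} \approx 2.6444 \cdot 10^{5} + 0.0024516 i$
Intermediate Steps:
$N = -1540$ ($N = 7 \left(-220\right) = -1540$)
$u{\left(z \right)} = z^{\frac{3}{2}}$
$j = 124$ ($j = 51 + 73 = 124$)
$C{\left(v \right)} = \frac{4}{124 + v}$ ($C{\left(v \right)} = \frac{4}{v + 124} = \frac{4}{124 + v}$)
$- \frac{747}{C{\left(N \right)}} + \frac{P{\left(1,-213 \right)}}{u{\left(-55 \right)}} = - \frac{747}{4 \frac{1}{124 - 1540}} + 1 \frac{1}{\left(-55\right)^{\frac{3}{2}}} = - \frac{747}{4 \frac{1}{-1416}} + 1 \frac{1}{\left(-55\right) i \sqrt{55}} = - \frac{747}{4 \left(- \frac{1}{1416}\right)} + 1 \frac{i \sqrt{55}}{3025} = - \frac{747}{- \frac{1}{354}} + \frac{i \sqrt{55}}{3025} = \left(-747\right) \left(-354\right) + \frac{i \sqrt{55}}{3025} = 264438 + \frac{i \sqrt{55}}{3025}$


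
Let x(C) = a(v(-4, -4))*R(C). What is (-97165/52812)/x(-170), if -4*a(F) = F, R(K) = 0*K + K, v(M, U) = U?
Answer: 19433/1795608 ≈ 0.010823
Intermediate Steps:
R(K) = K (R(K) = 0 + K = K)
a(F) = -F/4
x(C) = C (x(C) = (-¼*(-4))*C = 1*C = C)
(-97165/52812)/x(-170) = -97165/52812/(-170) = -97165*1/52812*(-1/170) = -97165/52812*(-1/170) = 19433/1795608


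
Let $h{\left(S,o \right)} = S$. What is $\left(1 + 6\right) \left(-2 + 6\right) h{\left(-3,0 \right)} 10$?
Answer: $-840$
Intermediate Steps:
$\left(1 + 6\right) \left(-2 + 6\right) h{\left(-3,0 \right)} 10 = \left(1 + 6\right) \left(-2 + 6\right) \left(-3\right) 10 = 7 \cdot 4 \left(-3\right) 10 = 28 \left(-3\right) 10 = \left(-84\right) 10 = -840$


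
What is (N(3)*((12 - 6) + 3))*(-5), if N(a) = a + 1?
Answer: -180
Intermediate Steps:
N(a) = 1 + a
(N(3)*((12 - 6) + 3))*(-5) = ((1 + 3)*((12 - 6) + 3))*(-5) = (4*(6 + 3))*(-5) = (4*9)*(-5) = 36*(-5) = -180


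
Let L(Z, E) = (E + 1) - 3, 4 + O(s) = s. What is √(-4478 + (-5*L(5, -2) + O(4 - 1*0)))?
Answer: I*√4458 ≈ 66.768*I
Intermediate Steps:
O(s) = -4 + s
L(Z, E) = -2 + E (L(Z, E) = (1 + E) - 3 = -2 + E)
√(-4478 + (-5*L(5, -2) + O(4 - 1*0))) = √(-4478 + (-5*(-2 - 2) + (-4 + (4 - 1*0)))) = √(-4478 + (-5*(-4) + (-4 + (4 + 0)))) = √(-4478 + (20 + (-4 + 4))) = √(-4478 + (20 + 0)) = √(-4478 + 20) = √(-4458) = I*√4458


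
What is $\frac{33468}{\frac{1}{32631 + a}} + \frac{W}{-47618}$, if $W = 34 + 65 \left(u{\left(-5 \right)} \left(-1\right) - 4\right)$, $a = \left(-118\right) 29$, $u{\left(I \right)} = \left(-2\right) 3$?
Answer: $\frac{23274888226826}{23809} \approx 9.7757 \cdot 10^{8}$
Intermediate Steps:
$u{\left(I \right)} = -6$
$a = -3422$
$W = 164$ ($W = 34 + 65 \left(\left(-6\right) \left(-1\right) - 4\right) = 34 + 65 \left(6 - 4\right) = 34 + 65 \cdot 2 = 34 + 130 = 164$)
$\frac{33468}{\frac{1}{32631 + a}} + \frac{W}{-47618} = \frac{33468}{\frac{1}{32631 - 3422}} + \frac{164}{-47618} = \frac{33468}{\frac{1}{29209}} + 164 \left(- \frac{1}{47618}\right) = 33468 \frac{1}{\frac{1}{29209}} - \frac{82}{23809} = 33468 \cdot 29209 - \frac{82}{23809} = 977566812 - \frac{82}{23809} = \frac{23274888226826}{23809}$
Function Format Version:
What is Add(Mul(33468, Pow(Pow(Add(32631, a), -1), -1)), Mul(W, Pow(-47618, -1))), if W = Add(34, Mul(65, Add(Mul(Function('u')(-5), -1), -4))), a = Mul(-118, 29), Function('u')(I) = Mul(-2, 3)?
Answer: Rational(23274888226826, 23809) ≈ 9.7757e+8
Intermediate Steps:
Function('u')(I) = -6
a = -3422
W = 164 (W = Add(34, Mul(65, Add(Mul(-6, -1), -4))) = Add(34, Mul(65, Add(6, -4))) = Add(34, Mul(65, 2)) = Add(34, 130) = 164)
Add(Mul(33468, Pow(Pow(Add(32631, a), -1), -1)), Mul(W, Pow(-47618, -1))) = Add(Mul(33468, Pow(Pow(Add(32631, -3422), -1), -1)), Mul(164, Pow(-47618, -1))) = Add(Mul(33468, Pow(Pow(29209, -1), -1)), Mul(164, Rational(-1, 47618))) = Add(Mul(33468, Pow(Rational(1, 29209), -1)), Rational(-82, 23809)) = Add(Mul(33468, 29209), Rational(-82, 23809)) = Add(977566812, Rational(-82, 23809)) = Rational(23274888226826, 23809)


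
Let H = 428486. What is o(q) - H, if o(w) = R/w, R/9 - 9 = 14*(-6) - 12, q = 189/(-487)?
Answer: -2985279/7 ≈ -4.2647e+5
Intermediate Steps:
q = -189/487 (q = 189*(-1/487) = -189/487 ≈ -0.38809)
R = -783 (R = 81 + 9*(14*(-6) - 12) = 81 + 9*(-84 - 12) = 81 + 9*(-96) = 81 - 864 = -783)
o(w) = -783/w
o(q) - H = -783/(-189/487) - 1*428486 = -783*(-487/189) - 428486 = 14123/7 - 428486 = -2985279/7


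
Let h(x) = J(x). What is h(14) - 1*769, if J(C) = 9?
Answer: -760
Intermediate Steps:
h(x) = 9
h(14) - 1*769 = 9 - 1*769 = 9 - 769 = -760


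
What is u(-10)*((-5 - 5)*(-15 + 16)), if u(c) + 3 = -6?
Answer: 90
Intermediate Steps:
u(c) = -9 (u(c) = -3 - 6 = -9)
u(-10)*((-5 - 5)*(-15 + 16)) = -9*(-5 - 5)*(-15 + 16) = -(-90) = -9*(-10) = 90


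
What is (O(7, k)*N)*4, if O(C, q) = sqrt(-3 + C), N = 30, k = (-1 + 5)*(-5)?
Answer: 240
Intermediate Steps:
k = -20 (k = 4*(-5) = -20)
(O(7, k)*N)*4 = (sqrt(-3 + 7)*30)*4 = (sqrt(4)*30)*4 = (2*30)*4 = 60*4 = 240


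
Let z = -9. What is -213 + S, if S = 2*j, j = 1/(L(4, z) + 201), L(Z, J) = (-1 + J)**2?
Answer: -64111/301 ≈ -212.99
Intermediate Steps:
j = 1/301 (j = 1/((-1 - 9)**2 + 201) = 1/((-10)**2 + 201) = 1/(100 + 201) = 1/301 ≈ 0.0033223)
S = 2/301 (S = 2*(1/301) = 2/301 ≈ 0.0066445)
-213 + S = -213 + 2/301 = -64111/301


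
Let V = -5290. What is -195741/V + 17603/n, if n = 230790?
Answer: 2263409263/61043955 ≈ 37.078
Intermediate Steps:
-195741/V + 17603/n = -195741/(-5290) + 17603/230790 = -195741*(-1/5290) + 17603*(1/230790) = 195741/5290 + 17603/230790 = 2263409263/61043955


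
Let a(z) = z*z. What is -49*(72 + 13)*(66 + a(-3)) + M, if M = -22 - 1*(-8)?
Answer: -312389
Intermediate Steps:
a(z) = z²
M = -14 (M = -22 + 8 = -14)
-49*(72 + 13)*(66 + a(-3)) + M = -49*(72 + 13)*(66 + (-3)²) - 14 = -4165*(66 + 9) - 14 = -4165*75 - 14 = -49*6375 - 14 = -312375 - 14 = -312389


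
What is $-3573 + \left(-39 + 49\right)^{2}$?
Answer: $-3473$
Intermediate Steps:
$-3573 + \left(-39 + 49\right)^{2} = -3573 + 10^{2} = -3573 + 100 = -3473$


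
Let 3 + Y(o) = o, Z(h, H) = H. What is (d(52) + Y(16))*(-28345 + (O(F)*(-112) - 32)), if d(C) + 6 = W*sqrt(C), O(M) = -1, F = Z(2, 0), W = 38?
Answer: -197855 - 2148140*sqrt(13) ≈ -7.9431e+6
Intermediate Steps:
F = 0
Y(o) = -3 + o
d(C) = -6 + 38*sqrt(C)
(d(52) + Y(16))*(-28345 + (O(F)*(-112) - 32)) = ((-6 + 38*sqrt(52)) + (-3 + 16))*(-28345 + (-1*(-112) - 32)) = ((-6 + 38*(2*sqrt(13))) + 13)*(-28345 + (112 - 32)) = ((-6 + 76*sqrt(13)) + 13)*(-28345 + 80) = (7 + 76*sqrt(13))*(-28265) = -197855 - 2148140*sqrt(13)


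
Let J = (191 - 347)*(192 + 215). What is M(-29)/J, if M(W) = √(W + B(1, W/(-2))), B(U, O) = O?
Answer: -I*√58/126984 ≈ -5.9974e-5*I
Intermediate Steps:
J = -63492 (J = -156*407 = -63492)
M(W) = √2*√W/2 (M(W) = √(W + W/(-2)) = √(W + W*(-½)) = √(W - W/2) = √(W/2) = √2*√W/2)
M(-29)/J = (√2*√(-29)/2)/(-63492) = (√2*(I*√29)/2)*(-1/63492) = (I*√58/2)*(-1/63492) = -I*√58/126984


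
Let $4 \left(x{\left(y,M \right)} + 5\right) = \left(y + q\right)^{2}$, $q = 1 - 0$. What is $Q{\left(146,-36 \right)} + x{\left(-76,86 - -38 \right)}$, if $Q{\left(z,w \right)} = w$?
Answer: $\frac{5461}{4} \approx 1365.3$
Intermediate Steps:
$q = 1$ ($q = 1 + 0 = 1$)
$x{\left(y,M \right)} = -5 + \frac{\left(1 + y\right)^{2}}{4}$ ($x{\left(y,M \right)} = -5 + \frac{\left(y + 1\right)^{2}}{4} = -5 + \frac{\left(1 + y\right)^{2}}{4}$)
$Q{\left(146,-36 \right)} + x{\left(-76,86 - -38 \right)} = -36 - \left(5 - \frac{\left(1 - 76\right)^{2}}{4}\right) = -36 - \left(5 - \frac{\left(-75\right)^{2}}{4}\right) = -36 + \left(-5 + \frac{1}{4} \cdot 5625\right) = -36 + \left(-5 + \frac{5625}{4}\right) = -36 + \frac{5605}{4} = \frac{5461}{4}$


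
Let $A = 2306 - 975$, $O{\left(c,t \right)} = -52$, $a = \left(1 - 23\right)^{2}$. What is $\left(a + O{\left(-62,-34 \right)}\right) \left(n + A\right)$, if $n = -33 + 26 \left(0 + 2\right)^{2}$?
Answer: $605664$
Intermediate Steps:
$a = 484$ ($a = \left(-22\right)^{2} = 484$)
$n = 71$ ($n = -33 + 26 \cdot 2^{2} = -33 + 26 \cdot 4 = -33 + 104 = 71$)
$A = 1331$ ($A = 2306 - 975 = 1331$)
$\left(a + O{\left(-62,-34 \right)}\right) \left(n + A\right) = \left(484 - 52\right) \left(71 + 1331\right) = 432 \cdot 1402 = 605664$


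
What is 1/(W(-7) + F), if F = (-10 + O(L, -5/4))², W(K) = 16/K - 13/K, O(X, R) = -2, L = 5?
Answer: 7/1005 ≈ 0.0069652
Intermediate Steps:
W(K) = 3/K
F = 144 (F = (-10 - 2)² = (-12)² = 144)
1/(W(-7) + F) = 1/(3/(-7) + 144) = 1/(3*(-⅐) + 144) = 1/(-3/7 + 144) = 1/(1005/7) = 7/1005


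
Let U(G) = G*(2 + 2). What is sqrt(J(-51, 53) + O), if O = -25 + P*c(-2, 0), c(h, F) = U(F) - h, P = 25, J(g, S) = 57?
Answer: sqrt(82) ≈ 9.0554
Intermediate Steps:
U(G) = 4*G (U(G) = G*4 = 4*G)
c(h, F) = -h + 4*F (c(h, F) = 4*F - h = -h + 4*F)
O = 25 (O = -25 + 25*(-1*(-2) + 4*0) = -25 + 25*(2 + 0) = -25 + 25*2 = -25 + 50 = 25)
sqrt(J(-51, 53) + O) = sqrt(57 + 25) = sqrt(82)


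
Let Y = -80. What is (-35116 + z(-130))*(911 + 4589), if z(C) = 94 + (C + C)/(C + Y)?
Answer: -4044898000/21 ≈ -1.9261e+8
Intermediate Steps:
z(C) = 94 + 2*C/(-80 + C) (z(C) = 94 + (C + C)/(C - 80) = 94 + (2*C)/(-80 + C) = 94 + 2*C/(-80 + C))
(-35116 + z(-130))*(911 + 4589) = (-35116 + 32*(-235 + 3*(-130))/(-80 - 130))*(911 + 4589) = (-35116 + 32*(-235 - 390)/(-210))*5500 = (-35116 + 32*(-1/210)*(-625))*5500 = (-35116 + 2000/21)*5500 = -735436/21*5500 = -4044898000/21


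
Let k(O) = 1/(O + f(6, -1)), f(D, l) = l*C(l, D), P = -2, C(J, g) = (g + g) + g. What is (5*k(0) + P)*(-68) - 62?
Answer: 836/9 ≈ 92.889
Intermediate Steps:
C(J, g) = 3*g (C(J, g) = 2*g + g = 3*g)
f(D, l) = 3*D*l (f(D, l) = l*(3*D) = 3*D*l)
k(O) = 1/(-18 + O) (k(O) = 1/(O + 3*6*(-1)) = 1/(O - 18) = 1/(-18 + O))
(5*k(0) + P)*(-68) - 62 = (5/(-18 + 0) - 2)*(-68) - 62 = (5/(-18) - 2)*(-68) - 62 = (5*(-1/18) - 2)*(-68) - 62 = (-5/18 - 2)*(-68) - 62 = -41/18*(-68) - 62 = 1394/9 - 62 = 836/9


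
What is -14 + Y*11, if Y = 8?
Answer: 74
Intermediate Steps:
-14 + Y*11 = -14 + 8*11 = -14 + 88 = 74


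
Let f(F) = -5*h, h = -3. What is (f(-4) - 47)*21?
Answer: -672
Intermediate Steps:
f(F) = 15 (f(F) = -5*(-3) = 15)
(f(-4) - 47)*21 = (15 - 47)*21 = -32*21 = -672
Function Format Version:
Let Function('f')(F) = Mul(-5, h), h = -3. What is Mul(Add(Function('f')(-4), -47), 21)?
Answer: -672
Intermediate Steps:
Function('f')(F) = 15 (Function('f')(F) = Mul(-5, -3) = 15)
Mul(Add(Function('f')(-4), -47), 21) = Mul(Add(15, -47), 21) = Mul(-32, 21) = -672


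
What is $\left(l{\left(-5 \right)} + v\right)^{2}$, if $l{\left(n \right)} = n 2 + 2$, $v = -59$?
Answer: $4489$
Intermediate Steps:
$l{\left(n \right)} = 2 + 2 n$ ($l{\left(n \right)} = 2 n + 2 = 2 + 2 n$)
$\left(l{\left(-5 \right)} + v\right)^{2} = \left(\left(2 + 2 \left(-5\right)\right) - 59\right)^{2} = \left(\left(2 - 10\right) - 59\right)^{2} = \left(-8 - 59\right)^{2} = \left(-67\right)^{2} = 4489$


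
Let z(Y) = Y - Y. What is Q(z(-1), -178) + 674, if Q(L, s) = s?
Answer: 496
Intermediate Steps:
z(Y) = 0
Q(z(-1), -178) + 674 = -178 + 674 = 496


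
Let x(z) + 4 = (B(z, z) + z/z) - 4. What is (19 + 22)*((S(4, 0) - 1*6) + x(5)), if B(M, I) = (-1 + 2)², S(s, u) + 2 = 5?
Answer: -369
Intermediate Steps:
S(s, u) = 3 (S(s, u) = -2 + 5 = 3)
B(M, I) = 1 (B(M, I) = 1² = 1)
x(z) = -6 (x(z) = -4 + ((1 + z/z) - 4) = -4 + ((1 + 1) - 4) = -4 + (2 - 4) = -4 - 2 = -6)
(19 + 22)*((S(4, 0) - 1*6) + x(5)) = (19 + 22)*((3 - 1*6) - 6) = 41*((3 - 6) - 6) = 41*(-3 - 6) = 41*(-9) = -369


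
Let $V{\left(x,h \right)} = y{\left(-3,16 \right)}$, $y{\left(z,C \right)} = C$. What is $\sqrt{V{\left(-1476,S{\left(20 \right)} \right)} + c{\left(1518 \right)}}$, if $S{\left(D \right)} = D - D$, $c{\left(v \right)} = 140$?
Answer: $2 \sqrt{39} \approx 12.49$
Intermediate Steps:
$S{\left(D \right)} = 0$
$V{\left(x,h \right)} = 16$
$\sqrt{V{\left(-1476,S{\left(20 \right)} \right)} + c{\left(1518 \right)}} = \sqrt{16 + 140} = \sqrt{156} = 2 \sqrt{39}$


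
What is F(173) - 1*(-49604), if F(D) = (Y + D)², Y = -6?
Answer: 77493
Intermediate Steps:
F(D) = (-6 + D)²
F(173) - 1*(-49604) = (-6 + 173)² - 1*(-49604) = 167² + 49604 = 27889 + 49604 = 77493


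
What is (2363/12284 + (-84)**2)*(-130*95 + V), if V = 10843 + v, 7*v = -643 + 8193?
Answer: -259948122733/85988 ≈ -3.0231e+6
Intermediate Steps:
v = 7550/7 (v = (-643 + 8193)/7 = (1/7)*7550 = 7550/7 ≈ 1078.6)
V = 83451/7 (V = 10843 + 7550/7 = 83451/7 ≈ 11922.)
(2363/12284 + (-84)**2)*(-130*95 + V) = (2363/12284 + (-84)**2)*(-130*95 + 83451/7) = (2363*(1/12284) + 7056)*(-12350 + 83451/7) = (2363/12284 + 7056)*(-2999/7) = (86678267/12284)*(-2999/7) = -259948122733/85988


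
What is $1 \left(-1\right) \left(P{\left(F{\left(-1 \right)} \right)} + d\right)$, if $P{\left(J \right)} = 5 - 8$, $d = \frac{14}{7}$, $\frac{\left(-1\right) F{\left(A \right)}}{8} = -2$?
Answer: $1$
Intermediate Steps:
$F{\left(A \right)} = 16$ ($F{\left(A \right)} = \left(-8\right) \left(-2\right) = 16$)
$d = 2$ ($d = 14 \cdot \frac{1}{7} = 2$)
$P{\left(J \right)} = -3$ ($P{\left(J \right)} = 5 - 8 = -3$)
$1 \left(-1\right) \left(P{\left(F{\left(-1 \right)} \right)} + d\right) = 1 \left(-1\right) \left(-3 + 2\right) = \left(-1\right) \left(-1\right) = 1$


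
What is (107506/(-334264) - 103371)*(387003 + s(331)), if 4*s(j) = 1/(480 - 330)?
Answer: -22923831854868347/573024 ≈ -4.0005e+10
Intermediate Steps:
s(j) = 1/600 (s(j) = 1/(4*(480 - 330)) = (1/4)/150 = (1/4)*(1/150) = 1/600)
(107506/(-334264) - 103371)*(387003 + s(331)) = (107506/(-334264) - 103371)*(387003 + 1/600) = (107506*(-1/334264) - 103371)*(232201801/600) = (-7679/23876 - 103371)*(232201801/600) = -2468093675/23876*232201801/600 = -22923831854868347/573024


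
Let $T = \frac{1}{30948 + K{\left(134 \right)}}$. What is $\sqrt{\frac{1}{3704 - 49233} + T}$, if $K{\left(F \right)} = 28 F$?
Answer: $\frac{7 \sqrt{3491482423}}{157985630} \approx 0.0026181$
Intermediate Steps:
$T = \frac{1}{34700}$ ($T = \frac{1}{30948 + 28 \cdot 134} = \frac{1}{30948 + 3752} = \frac{1}{34700} \approx 2.8818 \cdot 10^{-5}$)
$\sqrt{\frac{1}{3704 - 49233} + T} = \sqrt{\frac{1}{3704 - 49233} + \frac{1}{34700}} = \sqrt{\frac{1}{-45529} + \frac{1}{34700}} = \sqrt{- \frac{1}{45529} + \frac{1}{34700}} = \sqrt{\frac{10829}{1579856300}} = \frac{7 \sqrt{3491482423}}{157985630}$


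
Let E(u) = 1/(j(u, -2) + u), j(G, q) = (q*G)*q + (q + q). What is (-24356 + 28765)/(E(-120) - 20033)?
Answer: -2663036/12099933 ≈ -0.22009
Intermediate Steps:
j(G, q) = 2*q + G*q² (j(G, q) = (G*q)*q + 2*q = G*q² + 2*q = 2*q + G*q²)
E(u) = 1/(-4 + 5*u) (E(u) = 1/(-2*(2 + u*(-2)) + u) = 1/(-2*(2 - 2*u) + u) = 1/((-4 + 4*u) + u) = 1/(-4 + 5*u))
(-24356 + 28765)/(E(-120) - 20033) = (-24356 + 28765)/(1/(-4 + 5*(-120)) - 20033) = 4409/(1/(-4 - 600) - 20033) = 4409/(1/(-604) - 20033) = 4409/(-1/604 - 20033) = 4409/(-12099933/604) = 4409*(-604/12099933) = -2663036/12099933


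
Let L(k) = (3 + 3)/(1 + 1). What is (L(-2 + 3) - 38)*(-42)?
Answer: 1470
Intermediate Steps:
L(k) = 3 (L(k) = 6/2 = 6*(1/2) = 3)
(L(-2 + 3) - 38)*(-42) = (3 - 38)*(-42) = -35*(-42) = 1470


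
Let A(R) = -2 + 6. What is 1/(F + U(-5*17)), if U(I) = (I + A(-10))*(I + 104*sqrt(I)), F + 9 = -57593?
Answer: I/(-50717*I + 8424*sqrt(85)) ≈ -5.8945e-6 + 9.0265e-6*I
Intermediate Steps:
F = -57602 (F = -9 - 57593 = -57602)
A(R) = 4
U(I) = (4 + I)*(I + 104*sqrt(I)) (U(I) = (I + 4)*(I + 104*sqrt(I)) = (4 + I)*(I + 104*sqrt(I)))
1/(F + U(-5*17)) = 1/(-57602 + ((-5*17)**2 + 4*(-5*17) + 104*(-5*17)**(3/2) + 416*sqrt(-5*17))) = 1/(-57602 + ((-85)**2 + 4*(-85) + 104*(-85)**(3/2) + 416*sqrt(-85))) = 1/(-57602 + (7225 - 340 + 104*(-85*I*sqrt(85)) + 416*(I*sqrt(85)))) = 1/(-57602 + (7225 - 340 - 8840*I*sqrt(85) + 416*I*sqrt(85))) = 1/(-57602 + (6885 - 8424*I*sqrt(85))) = 1/(-50717 - 8424*I*sqrt(85))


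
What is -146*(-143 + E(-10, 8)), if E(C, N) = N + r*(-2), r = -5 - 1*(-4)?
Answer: 19418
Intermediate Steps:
r = -1 (r = -5 + 4 = -1)
E(C, N) = 2 + N (E(C, N) = N - 1*(-2) = N + 2 = 2 + N)
-146*(-143 + E(-10, 8)) = -146*(-143 + (2 + 8)) = -146*(-143 + 10) = -146*(-133) = 19418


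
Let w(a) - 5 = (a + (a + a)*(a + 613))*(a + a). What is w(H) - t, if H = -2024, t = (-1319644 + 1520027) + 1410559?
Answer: -23114492729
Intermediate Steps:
t = 1610942 (t = 200383 + 1410559 = 1610942)
w(a) = 5 + 2*a*(a + 2*a*(613 + a)) (w(a) = 5 + (a + (a + a)*(a + 613))*(a + a) = 5 + (a + (2*a)*(613 + a))*(2*a) = 5 + (a + 2*a*(613 + a))*(2*a) = 5 + 2*a*(a + 2*a*(613 + a)))
w(H) - t = (5 + 4*(-2024)³ + 2454*(-2024)²) - 1*1610942 = (5 + 4*(-8291469824) + 2454*4096576) - 1610942 = (5 - 33165879296 + 10052997504) - 1610942 = -23112881787 - 1610942 = -23114492729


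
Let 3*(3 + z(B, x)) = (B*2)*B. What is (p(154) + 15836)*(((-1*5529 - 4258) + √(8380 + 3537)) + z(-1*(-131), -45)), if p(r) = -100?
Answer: 77924672/3 + 15736*√11917 ≈ 2.7693e+7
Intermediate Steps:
z(B, x) = -3 + 2*B²/3 (z(B, x) = -3 + ((B*2)*B)/3 = -3 + ((2*B)*B)/3 = -3 + (2*B²)/3 = -3 + 2*B²/3)
(p(154) + 15836)*(((-1*5529 - 4258) + √(8380 + 3537)) + z(-1*(-131), -45)) = (-100 + 15836)*(((-1*5529 - 4258) + √(8380 + 3537)) + (-3 + 2*(-1*(-131))²/3)) = 15736*(((-5529 - 4258) + √11917) + (-3 + (⅔)*131²)) = 15736*((-9787 + √11917) + (-3 + (⅔)*17161)) = 15736*((-9787 + √11917) + (-3 + 34322/3)) = 15736*((-9787 + √11917) + 34313/3) = 15736*(4952/3 + √11917) = 77924672/3 + 15736*√11917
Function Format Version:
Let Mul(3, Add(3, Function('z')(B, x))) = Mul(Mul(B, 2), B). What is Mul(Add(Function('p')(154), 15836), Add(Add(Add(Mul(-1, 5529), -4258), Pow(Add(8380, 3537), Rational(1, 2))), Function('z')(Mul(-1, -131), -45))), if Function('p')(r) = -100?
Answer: Add(Rational(77924672, 3), Mul(15736, Pow(11917, Rational(1, 2)))) ≈ 2.7693e+7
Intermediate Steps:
Function('z')(B, x) = Add(-3, Mul(Rational(2, 3), Pow(B, 2))) (Function('z')(B, x) = Add(-3, Mul(Rational(1, 3), Mul(Mul(B, 2), B))) = Add(-3, Mul(Rational(1, 3), Mul(Mul(2, B), B))) = Add(-3, Mul(Rational(1, 3), Mul(2, Pow(B, 2)))) = Add(-3, Mul(Rational(2, 3), Pow(B, 2))))
Mul(Add(Function('p')(154), 15836), Add(Add(Add(Mul(-1, 5529), -4258), Pow(Add(8380, 3537), Rational(1, 2))), Function('z')(Mul(-1, -131), -45))) = Mul(Add(-100, 15836), Add(Add(Add(Mul(-1, 5529), -4258), Pow(Add(8380, 3537), Rational(1, 2))), Add(-3, Mul(Rational(2, 3), Pow(Mul(-1, -131), 2))))) = Mul(15736, Add(Add(Add(-5529, -4258), Pow(11917, Rational(1, 2))), Add(-3, Mul(Rational(2, 3), Pow(131, 2))))) = Mul(15736, Add(Add(-9787, Pow(11917, Rational(1, 2))), Add(-3, Mul(Rational(2, 3), 17161)))) = Mul(15736, Add(Add(-9787, Pow(11917, Rational(1, 2))), Add(-3, Rational(34322, 3)))) = Mul(15736, Add(Add(-9787, Pow(11917, Rational(1, 2))), Rational(34313, 3))) = Mul(15736, Add(Rational(4952, 3), Pow(11917, Rational(1, 2)))) = Add(Rational(77924672, 3), Mul(15736, Pow(11917, Rational(1, 2))))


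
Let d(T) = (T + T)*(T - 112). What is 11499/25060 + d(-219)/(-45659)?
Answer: -3108115839/1144214540 ≈ -2.7164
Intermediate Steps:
d(T) = 2*T*(-112 + T) (d(T) = (2*T)*(-112 + T) = 2*T*(-112 + T))
11499/25060 + d(-219)/(-45659) = 11499/25060 + (2*(-219)*(-112 - 219))/(-45659) = 11499*(1/25060) + (2*(-219)*(-331))*(-1/45659) = 11499/25060 + 144978*(-1/45659) = 11499/25060 - 144978/45659 = -3108115839/1144214540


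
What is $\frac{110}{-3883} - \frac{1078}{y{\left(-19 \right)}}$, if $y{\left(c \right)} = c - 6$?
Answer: $\frac{380284}{8825} \approx 43.092$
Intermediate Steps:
$y{\left(c \right)} = -6 + c$
$\frac{110}{-3883} - \frac{1078}{y{\left(-19 \right)}} = \frac{110}{-3883} - \frac{1078}{-6 - 19} = 110 \left(- \frac{1}{3883}\right) - \frac{1078}{-25} = - \frac{10}{353} - - \frac{1078}{25} = - \frac{10}{353} + \frac{1078}{25} = \frac{380284}{8825}$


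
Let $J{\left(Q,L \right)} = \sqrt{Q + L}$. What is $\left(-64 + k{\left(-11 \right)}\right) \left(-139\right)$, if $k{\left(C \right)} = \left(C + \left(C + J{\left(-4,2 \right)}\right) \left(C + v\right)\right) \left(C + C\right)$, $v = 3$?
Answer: $244362 - 24464 i \sqrt{2} \approx 2.4436 \cdot 10^{5} - 34597.0 i$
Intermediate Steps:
$J{\left(Q,L \right)} = \sqrt{L + Q}$
$k{\left(C \right)} = 2 C \left(C + \left(3 + C\right) \left(C + i \sqrt{2}\right)\right)$ ($k{\left(C \right)} = \left(C + \left(C + \sqrt{2 - 4}\right) \left(C + 3\right)\right) \left(C + C\right) = \left(C + \left(C + \sqrt{-2}\right) \left(3 + C\right)\right) 2 C = \left(C + \left(C + i \sqrt{2}\right) \left(3 + C\right)\right) 2 C = \left(C + \left(3 + C\right) \left(C + i \sqrt{2}\right)\right) 2 C = 2 C \left(C + \left(3 + C\right) \left(C + i \sqrt{2}\right)\right)$)
$\left(-64 + k{\left(-11 \right)}\right) \left(-139\right) = \left(-64 + 2 \left(-11\right) \left(\left(-11\right)^{2} + 4 \left(-11\right) + 3 i \sqrt{2} + i \left(-11\right) \sqrt{2}\right)\right) \left(-139\right) = \left(-64 + 2 \left(-11\right) \left(121 - 44 + 3 i \sqrt{2} - 11 i \sqrt{2}\right)\right) \left(-139\right) = \left(-64 + 2 \left(-11\right) \left(77 - 8 i \sqrt{2}\right)\right) \left(-139\right) = \left(-64 - \left(1694 - 176 i \sqrt{2}\right)\right) \left(-139\right) = \left(-1758 + 176 i \sqrt{2}\right) \left(-139\right) = 244362 - 24464 i \sqrt{2}$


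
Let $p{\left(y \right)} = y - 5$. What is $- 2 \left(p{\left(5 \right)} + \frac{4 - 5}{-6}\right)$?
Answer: $- \frac{1}{3} \approx -0.33333$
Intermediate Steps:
$p{\left(y \right)} = -5 + y$
$- 2 \left(p{\left(5 \right)} + \frac{4 - 5}{-6}\right) = - 2 \left(\left(-5 + 5\right) + \frac{4 - 5}{-6}\right) = - 2 \left(0 + \left(4 - 5\right) \left(- \frac{1}{6}\right)\right) = - 2 \left(0 - - \frac{1}{6}\right) = - 2 \left(0 + \frac{1}{6}\right) = \left(-2\right) \frac{1}{6} = - \frac{1}{3}$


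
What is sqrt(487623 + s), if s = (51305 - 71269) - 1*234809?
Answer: 5*sqrt(9314) ≈ 482.55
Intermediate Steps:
s = -254773 (s = -19964 - 234809 = -254773)
sqrt(487623 + s) = sqrt(487623 - 254773) = sqrt(232850) = 5*sqrt(9314)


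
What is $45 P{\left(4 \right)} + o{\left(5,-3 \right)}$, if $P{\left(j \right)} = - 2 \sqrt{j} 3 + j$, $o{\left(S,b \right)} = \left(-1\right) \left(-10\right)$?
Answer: $-350$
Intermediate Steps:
$o{\left(S,b \right)} = 10$
$P{\left(j \right)} = j - 6 \sqrt{j}$ ($P{\left(j \right)} = - 6 \sqrt{j} + j = j - 6 \sqrt{j}$)
$45 P{\left(4 \right)} + o{\left(5,-3 \right)} = 45 \left(4 - 6 \sqrt{4}\right) + 10 = 45 \left(4 - 12\right) + 10 = 45 \left(-8\right) + 10 = -360 + 10 = -350$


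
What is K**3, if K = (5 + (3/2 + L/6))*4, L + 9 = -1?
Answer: 195112/27 ≈ 7226.4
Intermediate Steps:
L = -10 (L = -9 - 1 = -10)
K = 58/3 (K = (5 + (3/2 - 10/6))*4 = (5 + (3*(1/2) - 10*1/6))*4 = (5 + (3/2 - 5/3))*4 = (5 - 1/6)*4 = (29/6)*4 = 58/3 ≈ 19.333)
K**3 = (58/3)**3 = 195112/27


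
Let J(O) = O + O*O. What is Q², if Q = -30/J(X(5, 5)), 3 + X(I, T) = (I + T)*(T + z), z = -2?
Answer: 25/15876 ≈ 0.0015747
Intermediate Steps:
X(I, T) = -3 + (-2 + T)*(I + T) (X(I, T) = -3 + (I + T)*(T - 2) = -3 + (I + T)*(-2 + T) = -3 + (-2 + T)*(I + T))
J(O) = O + O²
Q = -5/126 (Q = -30*1/((1 + (-3 + 5² - 2*5 - 2*5 + 5*5))*(-3 + 5² - 2*5 - 2*5 + 5*5)) = -30*1/((1 + (-3 + 25 - 10 - 10 + 25))*(-3 + 25 - 10 - 10 + 25)) = -30*1/(27*(1 + 27)) = -30/(27*28) = -30/756 = -30*1/756 = -5/126 ≈ -0.039683)
Q² = (-5/126)² = 25/15876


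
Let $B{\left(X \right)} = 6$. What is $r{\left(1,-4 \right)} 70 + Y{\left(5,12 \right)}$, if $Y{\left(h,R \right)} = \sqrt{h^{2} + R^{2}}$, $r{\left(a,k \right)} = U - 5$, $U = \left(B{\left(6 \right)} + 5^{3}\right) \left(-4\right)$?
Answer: $-37017$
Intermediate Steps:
$U = -524$ ($U = \left(6 + 5^{3}\right) \left(-4\right) = \left(6 + 125\right) \left(-4\right) = 131 \left(-4\right) = -524$)
$r{\left(a,k \right)} = -529$ ($r{\left(a,k \right)} = -524 - 5 = -529$)
$Y{\left(h,R \right)} = \sqrt{R^{2} + h^{2}}$
$r{\left(1,-4 \right)} 70 + Y{\left(5,12 \right)} = \left(-529\right) 70 + \sqrt{12^{2} + 5^{2}} = -37030 + \sqrt{144 + 25} = -37030 + \sqrt{169} = -37030 + 13 = -37017$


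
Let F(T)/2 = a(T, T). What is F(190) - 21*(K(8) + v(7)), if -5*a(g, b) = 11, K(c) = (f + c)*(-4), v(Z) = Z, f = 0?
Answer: 2603/5 ≈ 520.60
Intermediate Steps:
K(c) = -4*c (K(c) = (0 + c)*(-4) = c*(-4) = -4*c)
a(g, b) = -11/5 (a(g, b) = -1/5*11 = -11/5)
F(T) = -22/5 (F(T) = 2*(-11/5) = -22/5)
F(190) - 21*(K(8) + v(7)) = -22/5 - 21*(-4*8 + 7) = -22/5 - 21*(-32 + 7) = -22/5 - 21*(-25) = -22/5 + 525 = 2603/5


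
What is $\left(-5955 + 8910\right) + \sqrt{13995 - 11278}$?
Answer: $2955 + \sqrt{2717} \approx 3007.1$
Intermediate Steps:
$\left(-5955 + 8910\right) + \sqrt{13995 - 11278} = 2955 + \sqrt{2717}$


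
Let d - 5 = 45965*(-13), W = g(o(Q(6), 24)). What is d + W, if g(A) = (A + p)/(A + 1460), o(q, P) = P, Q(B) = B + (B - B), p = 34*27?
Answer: -443374209/742 ≈ -5.9754e+5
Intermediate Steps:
p = 918
Q(B) = B (Q(B) = B + 0 = B)
g(A) = (918 + A)/(1460 + A) (g(A) = (A + 918)/(A + 1460) = (918 + A)/(1460 + A))
W = 471/742 (W = (918 + 24)/(1460 + 24) = 942/1484 = (1/1484)*942 = 471/742 ≈ 0.63477)
d = -597540 (d = 5 + 45965*(-13) = 5 - 597545 = -597540)
d + W = -597540 + 471/742 = -443374209/742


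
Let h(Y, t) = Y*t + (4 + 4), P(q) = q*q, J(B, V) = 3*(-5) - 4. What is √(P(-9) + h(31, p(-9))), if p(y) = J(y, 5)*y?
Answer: 7*√110 ≈ 73.417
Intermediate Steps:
J(B, V) = -19 (J(B, V) = -15 - 4 = -19)
P(q) = q²
p(y) = -19*y
h(Y, t) = 8 + Y*t (h(Y, t) = Y*t + 8 = 8 + Y*t)
√(P(-9) + h(31, p(-9))) = √((-9)² + (8 + 31*(-19*(-9)))) = √(81 + (8 + 31*171)) = √(81 + (8 + 5301)) = √(81 + 5309) = √5390 = 7*√110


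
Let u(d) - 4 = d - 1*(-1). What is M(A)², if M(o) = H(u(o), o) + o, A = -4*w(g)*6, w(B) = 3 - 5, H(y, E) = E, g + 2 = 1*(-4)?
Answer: 9216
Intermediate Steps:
u(d) = 5 + d (u(d) = 4 + (d - 1*(-1)) = 4 + (d + 1) = 4 + (1 + d) = 5 + d)
g = -6 (g = -2 + 1*(-4) = -2 - 4 = -6)
w(B) = -2
A = 48 (A = -4*(-2)*6 = 8*6 = 48)
M(o) = 2*o (M(o) = o + o = 2*o)
M(A)² = (2*48)² = 96² = 9216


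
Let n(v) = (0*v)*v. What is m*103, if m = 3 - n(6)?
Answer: 309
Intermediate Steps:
n(v) = 0 (n(v) = 0*v = 0)
m = 3 (m = 3 - 1*0 = 3 + 0 = 3)
m*103 = 3*103 = 309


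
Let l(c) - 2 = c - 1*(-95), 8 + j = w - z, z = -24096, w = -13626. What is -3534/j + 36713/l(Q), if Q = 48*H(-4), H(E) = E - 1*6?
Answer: -192722464/2003473 ≈ -96.194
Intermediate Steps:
H(E) = -6 + E (H(E) = E - 6 = -6 + E)
Q = -480 (Q = 48*(-6 - 4) = 48*(-10) = -480)
j = 10462 (j = -8 + (-13626 - 1*(-24096)) = -8 + (-13626 + 24096) = -8 + 10470 = 10462)
l(c) = 97 + c (l(c) = 2 + (c - 1*(-95)) = 2 + (c + 95) = 2 + (95 + c) = 97 + c)
-3534/j + 36713/l(Q) = -3534/10462 + 36713/(97 - 480) = -3534*1/10462 + 36713/(-383) = -1767/5231 + 36713*(-1/383) = -1767/5231 - 36713/383 = -192722464/2003473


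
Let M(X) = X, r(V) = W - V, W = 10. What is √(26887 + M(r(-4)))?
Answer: 21*√61 ≈ 164.02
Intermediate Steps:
r(V) = 10 - V
√(26887 + M(r(-4))) = √(26887 + (10 - 1*(-4))) = √(26887 + (10 + 4)) = √(26887 + 14) = √26901 = 21*√61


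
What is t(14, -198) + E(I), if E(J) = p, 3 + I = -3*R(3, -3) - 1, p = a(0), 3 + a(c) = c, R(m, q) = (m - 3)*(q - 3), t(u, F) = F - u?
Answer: -215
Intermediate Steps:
R(m, q) = (-3 + m)*(-3 + q)
a(c) = -3 + c
p = -3 (p = -3 + 0 = -3)
I = -4 (I = -3 + (-3*(9 - 3*3 - 3*(-3) + 3*(-3)) - 1) = -3 + (-3*(9 - 9 + 9 - 9) - 1) = -3 + (-3*0 - 1) = -3 + (0 - 1) = -3 - 1 = -4)
E(J) = -3
t(14, -198) + E(I) = (-198 - 1*14) - 3 = (-198 - 14) - 3 = -212 - 3 = -215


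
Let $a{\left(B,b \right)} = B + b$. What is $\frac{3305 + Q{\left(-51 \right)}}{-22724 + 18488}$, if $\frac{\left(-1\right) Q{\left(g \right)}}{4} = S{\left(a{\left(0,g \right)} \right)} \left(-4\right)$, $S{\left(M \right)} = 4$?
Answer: $- \frac{1123}{1412} \approx -0.79533$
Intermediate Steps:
$Q{\left(g \right)} = 64$ ($Q{\left(g \right)} = - 4 \cdot 4 \left(-4\right) = \left(-4\right) \left(-16\right) = 64$)
$\frac{3305 + Q{\left(-51 \right)}}{-22724 + 18488} = \frac{3305 + 64}{-22724 + 18488} = \frac{3369}{-4236} = 3369 \left(- \frac{1}{4236}\right) = - \frac{1123}{1412}$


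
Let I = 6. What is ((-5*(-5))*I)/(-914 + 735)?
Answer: -150/179 ≈ -0.83799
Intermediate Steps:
((-5*(-5))*I)/(-914 + 735) = (-5*(-5)*6)/(-914 + 735) = (25*6)/(-179) = 150*(-1/179) = -150/179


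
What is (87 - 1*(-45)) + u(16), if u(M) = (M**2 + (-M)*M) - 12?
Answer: 120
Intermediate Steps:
u(M) = -12 (u(M) = (M**2 - M**2) - 12 = 0 - 12 = -12)
(87 - 1*(-45)) + u(16) = (87 - 1*(-45)) - 12 = (87 + 45) - 12 = 132 - 12 = 120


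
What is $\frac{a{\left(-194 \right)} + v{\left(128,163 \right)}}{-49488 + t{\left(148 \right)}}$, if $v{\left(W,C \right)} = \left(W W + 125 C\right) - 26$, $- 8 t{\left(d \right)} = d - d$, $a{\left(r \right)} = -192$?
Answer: $- \frac{36541}{49488} \approx -0.73838$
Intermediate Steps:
$t{\left(d \right)} = 0$ ($t{\left(d \right)} = - \frac{d - d}{8} = \left(- \frac{1}{8}\right) 0 = 0$)
$v{\left(W,C \right)} = -26 + W^{2} + 125 C$ ($v{\left(W,C \right)} = \left(W^{2} + 125 C\right) - 26 = -26 + W^{2} + 125 C$)
$\frac{a{\left(-194 \right)} + v{\left(128,163 \right)}}{-49488 + t{\left(148 \right)}} = \frac{-192 + \left(-26 + 128^{2} + 125 \cdot 163\right)}{-49488 + 0} = \frac{-192 + \left(-26 + 16384 + 20375\right)}{-49488} = \left(-192 + 36733\right) \left(- \frac{1}{49488}\right) = 36541 \left(- \frac{1}{49488}\right) = - \frac{36541}{49488}$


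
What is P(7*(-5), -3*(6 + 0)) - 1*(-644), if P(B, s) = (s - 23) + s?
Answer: 585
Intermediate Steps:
P(B, s) = -23 + 2*s (P(B, s) = (-23 + s) + s = -23 + 2*s)
P(7*(-5), -3*(6 + 0)) - 1*(-644) = (-23 + 2*(-3*(6 + 0))) - 1*(-644) = (-23 + 2*(-3*6)) + 644 = (-23 + 2*(-18)) + 644 = (-23 - 36) + 644 = -59 + 644 = 585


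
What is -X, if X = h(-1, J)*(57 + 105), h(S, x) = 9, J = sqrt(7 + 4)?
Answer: -1458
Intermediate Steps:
J = sqrt(11) ≈ 3.3166
X = 1458 (X = 9*(57 + 105) = 9*162 = 1458)
-X = -1*1458 = -1458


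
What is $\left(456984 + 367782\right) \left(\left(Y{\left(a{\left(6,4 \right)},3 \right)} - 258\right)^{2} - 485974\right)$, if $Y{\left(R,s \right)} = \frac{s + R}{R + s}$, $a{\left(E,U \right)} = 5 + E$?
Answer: $-346339862550$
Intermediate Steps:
$Y{\left(R,s \right)} = 1$ ($Y{\left(R,s \right)} = \frac{R + s}{R + s} = 1$)
$\left(456984 + 367782\right) \left(\left(Y{\left(a{\left(6,4 \right)},3 \right)} - 258\right)^{2} - 485974\right) = \left(456984 + 367782\right) \left(\left(1 - 258\right)^{2} - 485974\right) = 824766 \left(\left(-257\right)^{2} - 485974\right) = 824766 \left(66049 - 485974\right) = 824766 \left(-419925\right) = -346339862550$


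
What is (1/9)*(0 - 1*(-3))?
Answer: 1/3 ≈ 0.33333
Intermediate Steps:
(1/9)*(0 - 1*(-3)) = (1*(1/9))*(0 + 3) = (1/9)*3 = 1/3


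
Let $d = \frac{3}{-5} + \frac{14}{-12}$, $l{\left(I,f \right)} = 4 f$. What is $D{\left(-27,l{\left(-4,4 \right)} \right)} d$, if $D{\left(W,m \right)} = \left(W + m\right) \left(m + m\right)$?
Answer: $\frac{9328}{15} \approx 621.87$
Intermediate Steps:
$D{\left(W,m \right)} = 2 m \left(W + m\right)$ ($D{\left(W,m \right)} = \left(W + m\right) 2 m = 2 m \left(W + m\right)$)
$d = - \frac{53}{30}$ ($d = 3 \left(- \frac{1}{5}\right) + 14 \left(- \frac{1}{12}\right) = - \frac{3}{5} - \frac{7}{6} = - \frac{53}{30} \approx -1.7667$)
$D{\left(-27,l{\left(-4,4 \right)} \right)} d = 2 \cdot 4 \cdot 4 \left(-27 + 4 \cdot 4\right) \left(- \frac{53}{30}\right) = 2 \cdot 16 \left(-27 + 16\right) \left(- \frac{53}{30}\right) = 2 \cdot 16 \left(-11\right) \left(- \frac{53}{30}\right) = \left(-352\right) \left(- \frac{53}{30}\right) = \frac{9328}{15}$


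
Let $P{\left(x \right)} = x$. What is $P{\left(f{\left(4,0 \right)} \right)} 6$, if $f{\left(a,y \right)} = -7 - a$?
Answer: $-66$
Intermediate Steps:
$P{\left(f{\left(4,0 \right)} \right)} 6 = \left(-7 - 4\right) 6 = \left(-11\right) 6 = -66$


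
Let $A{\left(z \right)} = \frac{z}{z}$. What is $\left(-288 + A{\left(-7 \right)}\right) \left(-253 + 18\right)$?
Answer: $67445$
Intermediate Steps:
$A{\left(z \right)} = 1$
$\left(-288 + A{\left(-7 \right)}\right) \left(-253 + 18\right) = \left(-288 + 1\right) \left(-253 + 18\right) = \left(-287\right) \left(-235\right) = 67445$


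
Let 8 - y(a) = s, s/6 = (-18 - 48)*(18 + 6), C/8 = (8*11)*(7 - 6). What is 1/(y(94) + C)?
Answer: 1/10216 ≈ 9.7886e-5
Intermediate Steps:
C = 704 (C = 8*((8*11)*(7 - 6)) = 8*(88*1) = 8*88 = 704)
s = -9504 (s = 6*((-18 - 48)*(18 + 6)) = 6*(-66*24) = 6*(-1584) = -9504)
y(a) = 9512 (y(a) = 8 - 1*(-9504) = 8 + 9504 = 9512)
1/(y(94) + C) = 1/(9512 + 704) = 1/10216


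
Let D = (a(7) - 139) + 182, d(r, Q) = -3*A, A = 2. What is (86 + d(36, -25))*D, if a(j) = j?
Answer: 4000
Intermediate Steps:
d(r, Q) = -6 (d(r, Q) = -3*2 = -6)
D = 50 (D = (7 - 139) + 182 = -132 + 182 = 50)
(86 + d(36, -25))*D = (86 - 6)*50 = 80*50 = 4000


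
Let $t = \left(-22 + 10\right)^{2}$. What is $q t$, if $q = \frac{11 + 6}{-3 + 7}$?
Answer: $612$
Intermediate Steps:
$q = \frac{17}{4} \approx 4.25$
$t = 144$ ($t = \left(-12\right)^{2} = 144$)
$q t = \frac{17}{4} \cdot 144 = 612$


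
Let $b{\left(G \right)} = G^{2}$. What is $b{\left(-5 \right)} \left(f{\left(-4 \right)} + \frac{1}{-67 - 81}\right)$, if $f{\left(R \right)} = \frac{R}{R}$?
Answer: $\frac{3675}{148} \approx 24.831$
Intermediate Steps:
$f{\left(R \right)} = 1$
$b{\left(-5 \right)} \left(f{\left(-4 \right)} + \frac{1}{-67 - 81}\right) = \left(-5\right)^{2} \left(1 + \frac{1}{-67 - 81}\right) = 25 \left(1 + \frac{1}{-148}\right) = 25 \left(1 - \frac{1}{148}\right) = 25 \cdot \frac{147}{148} = \frac{3675}{148}$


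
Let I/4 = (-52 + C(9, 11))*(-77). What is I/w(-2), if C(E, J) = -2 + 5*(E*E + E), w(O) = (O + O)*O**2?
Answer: 7623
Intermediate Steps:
w(O) = 2*O**3 (w(O) = (2*O)*O**2 = 2*O**3)
C(E, J) = -2 + 5*E + 5*E**2 (C(E, J) = -2 + 5*(E**2 + E) = -2 + 5*(E + E**2) = -2 + (5*E + 5*E**2) = -2 + 5*E + 5*E**2)
I = -121968 (I = 4*((-52 + (-2 + 5*9 + 5*9**2))*(-77)) = 4*((-52 + (-2 + 45 + 5*81))*(-77)) = 4*((-52 + (-2 + 45 + 405))*(-77)) = 4*((-52 + 448)*(-77)) = 4*(396*(-77)) = 4*(-30492) = -121968)
I/w(-2) = -121968/(2*(-2)**3) = -121968/(2*(-8)) = -121968/(-16) = -121968*(-1/16) = 7623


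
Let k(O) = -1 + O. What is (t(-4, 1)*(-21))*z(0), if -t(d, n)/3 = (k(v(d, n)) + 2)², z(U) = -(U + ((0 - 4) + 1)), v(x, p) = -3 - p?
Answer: 1701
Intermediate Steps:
z(U) = 3 - U (z(U) = -(U + (-4 + 1)) = -(U - 3) = -(-3 + U) = 3 - U)
t(d, n) = -3*(-2 - n)² (t(d, n) = -3*((-1 + (-3 - n)) + 2)² = -3*((-4 - n) + 2)² = -3*(-2 - n)²)
(t(-4, 1)*(-21))*z(0) = (-3*(2 + 1)²*(-21))*(3 - 1*0) = (-3*3²*(-21))*(3 + 0) = (-3*9*(-21))*3 = -27*(-21)*3 = 567*3 = 1701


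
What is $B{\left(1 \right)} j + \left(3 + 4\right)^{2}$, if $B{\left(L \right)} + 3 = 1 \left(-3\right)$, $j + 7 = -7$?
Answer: $133$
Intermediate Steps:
$j = -14$ ($j = -7 - 7 = -14$)
$B{\left(L \right)} = -6$ ($B{\left(L \right)} = -3 + 1 \left(-3\right) = -3 - 3 = -6$)
$B{\left(1 \right)} j + \left(3 + 4\right)^{2} = \left(-6\right) \left(-14\right) + \left(3 + 4\right)^{2} = 84 + 7^{2} = 84 + 49 = 133$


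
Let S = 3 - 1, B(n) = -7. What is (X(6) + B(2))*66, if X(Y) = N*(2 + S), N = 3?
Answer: 330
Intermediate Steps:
S = 2
X(Y) = 12 (X(Y) = 3*(2 + 2) = 3*4 = 12)
(X(6) + B(2))*66 = (12 - 7)*66 = 5*66 = 330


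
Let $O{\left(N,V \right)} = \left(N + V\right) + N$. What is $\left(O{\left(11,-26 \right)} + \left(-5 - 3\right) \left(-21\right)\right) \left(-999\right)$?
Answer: $-163836$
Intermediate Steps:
$O{\left(N,V \right)} = V + 2 N$
$\left(O{\left(11,-26 \right)} + \left(-5 - 3\right) \left(-21\right)\right) \left(-999\right) = \left(\left(-26 + 2 \cdot 11\right) + \left(-5 - 3\right) \left(-21\right)\right) \left(-999\right) = \left(\left(-26 + 22\right) - -168\right) \left(-999\right) = \left(-4 + 168\right) \left(-999\right) = 164 \left(-999\right) = -163836$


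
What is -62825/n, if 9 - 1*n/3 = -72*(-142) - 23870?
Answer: -12565/8193 ≈ -1.5336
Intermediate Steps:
n = 40965 (n = 27 - 3*(-72*(-142) - 23870) = 27 - 3*(10224 - 23870) = 27 - 3*(-13646) = 27 + 40938 = 40965)
-62825/n = -62825/40965 = -62825*1/40965 = -12565/8193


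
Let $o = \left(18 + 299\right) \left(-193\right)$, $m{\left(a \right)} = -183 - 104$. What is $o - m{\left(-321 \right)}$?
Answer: $-60894$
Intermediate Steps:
$m{\left(a \right)} = -287$ ($m{\left(a \right)} = -183 - 104 = -287$)
$o = -61181$ ($o = 317 \left(-193\right) = -61181$)
$o - m{\left(-321 \right)} = -61181 - -287 = -61181 + 287 = -60894$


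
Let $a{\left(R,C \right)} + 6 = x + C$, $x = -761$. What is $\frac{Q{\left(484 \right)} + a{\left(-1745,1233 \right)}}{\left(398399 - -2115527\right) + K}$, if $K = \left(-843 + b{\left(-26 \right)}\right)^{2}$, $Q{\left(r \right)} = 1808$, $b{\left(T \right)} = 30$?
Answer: $\frac{2274}{3174895} \approx 0.00071624$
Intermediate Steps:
$a{\left(R,C \right)} = -767 + C$ ($a{\left(R,C \right)} = -6 + \left(-761 + C\right) = -767 + C$)
$K = 660969$ ($K = \left(-843 + 30\right)^{2} = \left(-813\right)^{2} = 660969$)
$\frac{Q{\left(484 \right)} + a{\left(-1745,1233 \right)}}{\left(398399 - -2115527\right) + K} = \frac{1808 + \left(-767 + 1233\right)}{\left(398399 - -2115527\right) + 660969} = \frac{1808 + 466}{\left(398399 + 2115527\right) + 660969} = \frac{2274}{2513926 + 660969} = \frac{2274}{3174895}$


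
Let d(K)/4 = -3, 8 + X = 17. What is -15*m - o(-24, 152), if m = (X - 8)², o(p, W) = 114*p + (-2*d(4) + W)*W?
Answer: -24031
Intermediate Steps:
X = 9 (X = -8 + 17 = 9)
d(K) = -12 (d(K) = 4*(-3) = -12)
o(p, W) = 114*p + W*(24 + W) (o(p, W) = 114*p + (-2*(-12) + W)*W = 114*p + (24 + W)*W = 114*p + W*(24 + W))
m = 1 (m = (9 - 8)² = 1² = 1)
-15*m - o(-24, 152) = -15*1 - (152² + 24*152 + 114*(-24)) = -15 - (23104 + 3648 - 2736) = -15 - 1*24016 = -15 - 24016 = -24031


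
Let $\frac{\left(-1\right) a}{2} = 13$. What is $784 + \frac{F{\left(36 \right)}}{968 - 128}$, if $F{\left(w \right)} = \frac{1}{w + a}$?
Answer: $\frac{6585601}{8400} \approx 784.0$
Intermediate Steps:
$a = -26$ ($a = \left(-2\right) 13 = -26$)
$F{\left(w \right)} = \frac{1}{-26 + w}$ ($F{\left(w \right)} = \frac{1}{w - 26} = \frac{1}{-26 + w}$)
$784 + \frac{F{\left(36 \right)}}{968 - 128} = 784 + \frac{1}{\left(-26 + 36\right) \left(968 - 128\right)} = 784 + \frac{1}{10 \cdot 840} = 784 + \frac{1}{10} \cdot \frac{1}{840} = 784 + \frac{1}{8400} = \frac{6585601}{8400}$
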